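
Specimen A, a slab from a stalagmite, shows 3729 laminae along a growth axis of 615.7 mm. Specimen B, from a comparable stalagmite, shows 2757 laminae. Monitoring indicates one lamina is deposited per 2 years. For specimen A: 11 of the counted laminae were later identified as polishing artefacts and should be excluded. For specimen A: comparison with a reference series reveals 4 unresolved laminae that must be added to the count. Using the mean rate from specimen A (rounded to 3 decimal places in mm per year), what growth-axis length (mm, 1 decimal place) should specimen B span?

Specimen A: correcting the raw count gives 3729 − 11 + 4 = 3722 true laminae.
Specimen A: 3722 laminae at 2 years each span 3722 × 2 = 7444 years.
A: Extension rate ≈ 615.7 / 7444 = 0.083 mm/year.
Specimen B: 2757 laminae at 2 years each span 2757 × 2 = 5514 years. B's length ≈ 0.083 × 5514 = 457.7 mm.

457.7 mm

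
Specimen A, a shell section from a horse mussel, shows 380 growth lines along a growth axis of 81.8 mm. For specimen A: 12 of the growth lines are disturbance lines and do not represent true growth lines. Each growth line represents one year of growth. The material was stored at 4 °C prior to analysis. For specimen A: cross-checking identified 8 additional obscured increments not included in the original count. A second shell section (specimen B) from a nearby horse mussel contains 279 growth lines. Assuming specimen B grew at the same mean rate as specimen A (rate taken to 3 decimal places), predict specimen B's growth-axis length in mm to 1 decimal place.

Specimen A: true growth line count = 380 − 12 + 8 = 376.
A: Extension rate ≈ 81.8 / 376 = 0.218 mm/year.
For B, 0.218 mm/year × 279 years = 60.8 mm.

60.8 mm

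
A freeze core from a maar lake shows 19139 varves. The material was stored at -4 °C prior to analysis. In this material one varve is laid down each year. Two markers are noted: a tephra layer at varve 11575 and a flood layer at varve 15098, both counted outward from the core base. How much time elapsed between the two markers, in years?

Separation: 15098 − 11575 = 3523 varves.
At one varve per year, 3523 years elapsed between them.

3523 yr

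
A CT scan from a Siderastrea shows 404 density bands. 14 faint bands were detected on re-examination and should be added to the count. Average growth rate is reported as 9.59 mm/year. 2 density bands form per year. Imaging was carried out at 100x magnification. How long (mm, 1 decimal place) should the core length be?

2004.3 mm

Adjusted count: 404 + 14 = 418 density bands.
418 density bands at 2 per year is 418 / 2 = 209 years.
Predicted length = 9.59 mm/year × 209 years = 2004.3 mm.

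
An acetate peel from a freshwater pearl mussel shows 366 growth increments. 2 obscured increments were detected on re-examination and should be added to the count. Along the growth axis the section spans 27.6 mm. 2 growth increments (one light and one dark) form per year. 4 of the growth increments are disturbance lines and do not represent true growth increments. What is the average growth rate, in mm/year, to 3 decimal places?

Correcting the raw count gives 366 − 4 + 2 = 364 true growth increments.
Dividing by 2 growth increments per year: 364 / 2 = 182 years.
Mean rate = 27.6 mm / 182 years ≈ 0.152 mm/year.

0.152 mm/year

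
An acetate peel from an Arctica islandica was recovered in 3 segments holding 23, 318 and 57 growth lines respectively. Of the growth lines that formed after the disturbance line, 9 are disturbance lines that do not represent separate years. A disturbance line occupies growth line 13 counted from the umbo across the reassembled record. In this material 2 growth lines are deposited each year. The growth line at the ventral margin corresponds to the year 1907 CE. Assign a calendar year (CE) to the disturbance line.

Total growth lines = 23 + 318 + 57 = 398.
398 − 13 = 385 growth lines lie beyond the disturbance line toward the ventral margin.
Excluding 9 false growth lines: 385 − 9 = 376.
376 growth lines at 2 per year is 376 / 2 = 188 years.
1907 − 188 = 1719 CE.

1719 CE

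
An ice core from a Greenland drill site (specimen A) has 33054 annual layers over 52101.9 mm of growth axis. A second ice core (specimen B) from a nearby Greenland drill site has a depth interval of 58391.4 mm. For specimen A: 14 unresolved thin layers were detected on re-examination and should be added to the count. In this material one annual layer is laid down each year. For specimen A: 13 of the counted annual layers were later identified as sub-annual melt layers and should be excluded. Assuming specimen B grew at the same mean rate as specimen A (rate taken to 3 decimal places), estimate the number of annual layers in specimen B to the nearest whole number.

37050 annual layers

Specimen A: adjusted count: 33054 − 13 + 14 = 33055 annual layers.
A: 52101.9 mm over 33055 years gives 52101.9 / 33055 ≈ 1.576 mm/yr.
Specimen B: 58391.4 mm / 1.576 mm per year = 37050.38 years ≈ 37050 annual layers.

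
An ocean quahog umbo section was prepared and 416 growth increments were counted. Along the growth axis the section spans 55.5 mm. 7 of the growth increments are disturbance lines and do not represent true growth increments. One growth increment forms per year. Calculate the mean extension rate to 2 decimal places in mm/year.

0.14 mm/year

After corrections the count is 416 − 7 = 409 growth increments.
Mean rate = 55.5 mm / 409 years ≈ 0.14 mm/year.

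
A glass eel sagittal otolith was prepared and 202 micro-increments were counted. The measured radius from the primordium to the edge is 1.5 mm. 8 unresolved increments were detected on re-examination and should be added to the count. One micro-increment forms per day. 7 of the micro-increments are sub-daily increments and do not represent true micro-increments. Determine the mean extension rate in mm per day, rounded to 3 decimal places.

Correcting the raw count gives 202 − 7 + 8 = 203 true micro-increments.
1.5 mm over 203 days gives 1.5 / 203 ≈ 0.007 mm per day.

0.007 mm per day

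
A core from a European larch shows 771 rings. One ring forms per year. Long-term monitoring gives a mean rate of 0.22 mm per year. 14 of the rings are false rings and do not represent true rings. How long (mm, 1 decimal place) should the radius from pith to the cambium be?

166.5 mm

Adjusted count: 771 − 14 = 757 rings.
757 years at 0.22 mm/year gives 0.22 × 757 = 166.5 mm.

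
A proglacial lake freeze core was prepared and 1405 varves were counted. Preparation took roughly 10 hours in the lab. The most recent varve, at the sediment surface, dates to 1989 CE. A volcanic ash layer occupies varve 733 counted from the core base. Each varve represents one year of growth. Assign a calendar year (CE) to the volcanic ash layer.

1405 − 733 = 672 varves lie beyond the volcanic ash layer toward the sediment surface.
Counting back 672 years from 1989 CE places the volcanic ash layer in 1989 − 672 = 1317 CE.

1317 CE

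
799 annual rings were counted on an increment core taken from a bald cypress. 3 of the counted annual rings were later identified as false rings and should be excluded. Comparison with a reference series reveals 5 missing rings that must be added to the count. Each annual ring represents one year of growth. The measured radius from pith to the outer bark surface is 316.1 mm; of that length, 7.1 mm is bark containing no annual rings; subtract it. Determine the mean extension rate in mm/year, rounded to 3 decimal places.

0.386 mm/year

After corrections the count is 799 − 3 + 5 = 801 annual rings.
The growth record spans 316.1 − 7.1 = 309.0 mm.
Mean rate = 309.0 mm / 801 years ≈ 0.386 mm/year.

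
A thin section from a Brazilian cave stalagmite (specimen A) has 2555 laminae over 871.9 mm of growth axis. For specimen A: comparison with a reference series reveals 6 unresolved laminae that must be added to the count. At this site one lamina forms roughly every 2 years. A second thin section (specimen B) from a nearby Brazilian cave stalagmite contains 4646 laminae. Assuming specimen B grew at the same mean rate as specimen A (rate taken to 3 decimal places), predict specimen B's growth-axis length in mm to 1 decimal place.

1579.6 mm

Specimen A: correcting the raw count gives 2555 + 6 = 2561 true laminae.
Specimen A: 2561 laminae at 2 years each span 2561 × 2 = 5122 years.
A: 871.9 mm over 5122 years gives 871.9 / 5122 ≈ 0.170 mm per year.
Specimen B: at 2 years per lamina, 4646 × 2 = 9292 years. Length of B = 0.170 × 9292 = 1579.6 mm.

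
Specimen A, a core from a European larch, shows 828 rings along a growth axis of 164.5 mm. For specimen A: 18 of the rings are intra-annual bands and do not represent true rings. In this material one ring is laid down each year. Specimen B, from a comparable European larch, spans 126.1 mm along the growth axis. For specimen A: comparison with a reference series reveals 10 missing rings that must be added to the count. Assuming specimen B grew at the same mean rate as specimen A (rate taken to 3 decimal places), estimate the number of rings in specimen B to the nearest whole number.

627 rings

Specimen A: true ring count = 828 − 18 + 10 = 820.
A: 164.5 mm over 820 years gives 164.5 / 820 ≈ 0.201 mm/year.
B spans 126.1 / 0.201 = 627.36 years ≈ 627 rings.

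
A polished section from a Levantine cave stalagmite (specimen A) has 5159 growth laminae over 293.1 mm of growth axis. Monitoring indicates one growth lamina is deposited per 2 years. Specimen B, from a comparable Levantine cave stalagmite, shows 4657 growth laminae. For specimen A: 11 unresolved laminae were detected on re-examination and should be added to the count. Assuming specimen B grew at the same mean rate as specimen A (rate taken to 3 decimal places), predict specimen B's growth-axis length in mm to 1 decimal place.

260.8 mm

Specimen A: correcting the raw count gives 5159 + 11 = 5170 true growth laminae.
Specimen A: multiplying by 2 years per growth lamina: 5170 × 2 = 10340 years.
A: Mean rate = 293.1 mm / 10340 years ≈ 0.028 mm per year.
Specimen B: 4657 growth laminae at 2 years each span 4657 × 2 = 9314 years. B's length ≈ 0.028 × 9314 = 260.8 mm.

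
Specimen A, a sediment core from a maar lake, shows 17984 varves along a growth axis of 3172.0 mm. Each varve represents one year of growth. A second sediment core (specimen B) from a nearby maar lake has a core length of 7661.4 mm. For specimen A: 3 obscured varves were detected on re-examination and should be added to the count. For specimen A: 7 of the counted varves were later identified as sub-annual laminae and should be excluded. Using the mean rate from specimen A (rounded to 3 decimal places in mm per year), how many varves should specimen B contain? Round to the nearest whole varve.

Specimen A: true varve count = 17984 − 7 + 3 = 17980.
A: Mean rate = 3172.0 mm / 17980 years ≈ 0.176 mm/year.
Specimen B: 7661.4 mm / 0.176 mm per year = 43530.68 years ≈ 43531 varves.

43531 varves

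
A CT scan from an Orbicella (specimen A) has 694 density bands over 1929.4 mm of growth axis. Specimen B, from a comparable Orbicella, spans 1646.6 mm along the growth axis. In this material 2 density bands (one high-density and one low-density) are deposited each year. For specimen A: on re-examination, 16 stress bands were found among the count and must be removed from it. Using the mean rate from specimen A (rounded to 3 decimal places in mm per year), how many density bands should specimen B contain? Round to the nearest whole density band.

Specimen A: after corrections the count is 694 − 16 = 678 density bands.
Specimen A: 678 density bands at 2 per year is 678 / 2 = 339 years.
A: 1929.4 mm over 339 years gives 1929.4 / 339 ≈ 5.691 mm per year.
For B, 1646.6 / 5.691 = 289.33 years; at 2 density bands per year that is 289.33 × 2 ≈ 579 density bands.

579 density bands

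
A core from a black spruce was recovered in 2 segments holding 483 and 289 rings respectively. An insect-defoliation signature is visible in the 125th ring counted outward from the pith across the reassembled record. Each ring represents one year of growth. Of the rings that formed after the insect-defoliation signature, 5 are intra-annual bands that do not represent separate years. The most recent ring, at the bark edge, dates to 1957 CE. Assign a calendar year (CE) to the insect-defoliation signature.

1315 CE

Total rings = 483 + 289 = 772.
Between ring 125 and the bark edge there are 772 − 125 = 647 rings.
647 − 5 false = 642 true rings after the insect-defoliation signature.
Counting back 642 years from 1957 CE places the insect-defoliation signature in 1957 − 642 = 1315 CE.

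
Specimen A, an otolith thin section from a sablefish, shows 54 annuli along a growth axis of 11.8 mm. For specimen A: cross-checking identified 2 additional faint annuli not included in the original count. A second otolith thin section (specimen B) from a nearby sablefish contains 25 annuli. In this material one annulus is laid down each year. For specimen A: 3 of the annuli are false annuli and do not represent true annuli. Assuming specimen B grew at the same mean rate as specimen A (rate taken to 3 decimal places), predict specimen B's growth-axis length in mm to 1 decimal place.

Specimen A: after corrections the count is 54 − 3 + 2 = 53 annuli.
A: Mean rate = 11.8 mm / 53 years ≈ 0.223 mm/year.
Length of B = 0.223 × 25 = 5.6 mm.

5.6 mm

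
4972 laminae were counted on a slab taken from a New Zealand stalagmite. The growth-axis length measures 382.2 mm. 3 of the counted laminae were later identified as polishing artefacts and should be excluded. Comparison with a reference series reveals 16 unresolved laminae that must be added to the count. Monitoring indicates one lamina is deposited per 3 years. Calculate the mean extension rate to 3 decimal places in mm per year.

Adjusted count: 4972 − 3 + 16 = 4985 laminae.
Multiplying by 3 years per lamina: 4985 × 3 = 14955 years.
382.2 mm over 14955 years gives 382.2 / 14955 ≈ 0.026 mm per year.

0.026 mm per year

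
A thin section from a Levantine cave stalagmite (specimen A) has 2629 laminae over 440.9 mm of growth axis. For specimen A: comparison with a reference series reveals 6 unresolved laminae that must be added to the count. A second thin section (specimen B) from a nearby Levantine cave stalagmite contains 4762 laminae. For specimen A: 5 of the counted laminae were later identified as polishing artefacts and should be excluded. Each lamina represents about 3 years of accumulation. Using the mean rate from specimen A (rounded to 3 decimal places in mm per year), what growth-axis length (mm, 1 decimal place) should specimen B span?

800.0 mm

Specimen A: true lamina count = 2629 − 5 + 6 = 2630.
Specimen A: 2630 laminae at 3 years each span 2630 × 3 = 7890 years.
A: Extension rate ≈ 440.9 / 7890 = 0.056 mm per year.
Specimen B: 4762 laminae at 3 years each span 4762 × 3 = 14286 years. Length of B = 0.056 × 14286 = 800.0 mm.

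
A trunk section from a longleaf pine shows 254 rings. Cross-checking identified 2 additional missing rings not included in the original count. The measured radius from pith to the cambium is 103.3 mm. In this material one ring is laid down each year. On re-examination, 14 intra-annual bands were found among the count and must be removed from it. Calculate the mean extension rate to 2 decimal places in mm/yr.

0.43 mm/yr

Correcting the raw count gives 254 − 14 + 2 = 242 true rings.
Mean rate = 103.3 mm / 242 years ≈ 0.43 mm/yr.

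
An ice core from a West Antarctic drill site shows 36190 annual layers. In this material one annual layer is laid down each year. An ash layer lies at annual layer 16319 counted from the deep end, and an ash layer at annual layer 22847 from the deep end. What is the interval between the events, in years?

22847 − 16319 = 6528 annual layers lie between the two events.
One annual layer per year makes the interval 6528 years.

6528 years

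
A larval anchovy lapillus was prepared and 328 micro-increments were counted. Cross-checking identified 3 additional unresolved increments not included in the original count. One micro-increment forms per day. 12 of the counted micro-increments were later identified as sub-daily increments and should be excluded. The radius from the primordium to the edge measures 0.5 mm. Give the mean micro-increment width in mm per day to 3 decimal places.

0.002 mm per day

True micro-increment count = 328 − 12 + 3 = 319.
0.5 mm over 319 days gives 0.5 / 319 ≈ 0.002 mm per day.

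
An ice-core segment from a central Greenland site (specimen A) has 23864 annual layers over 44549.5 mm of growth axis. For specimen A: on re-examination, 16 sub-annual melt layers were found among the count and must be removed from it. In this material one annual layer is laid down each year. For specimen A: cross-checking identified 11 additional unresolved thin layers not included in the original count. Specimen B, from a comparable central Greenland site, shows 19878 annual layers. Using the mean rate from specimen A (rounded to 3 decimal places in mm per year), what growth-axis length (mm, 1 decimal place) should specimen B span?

Specimen A: adjusted count: 23864 − 16 + 11 = 23859 annual layers.
A: 44549.5 mm over 23859 years gives 44549.5 / 23859 ≈ 1.867 mm per year.
B's length ≈ 1.867 × 19878 = 37112.2 mm.

37112.2 mm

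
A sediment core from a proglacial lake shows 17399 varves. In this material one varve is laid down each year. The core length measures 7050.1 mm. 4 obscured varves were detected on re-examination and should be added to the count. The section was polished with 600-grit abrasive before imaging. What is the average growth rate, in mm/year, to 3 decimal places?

0.405 mm/year

After corrections the count is 17399 + 4 = 17403 varves.
Extension rate ≈ 7050.1 / 17403 = 0.405 mm/year.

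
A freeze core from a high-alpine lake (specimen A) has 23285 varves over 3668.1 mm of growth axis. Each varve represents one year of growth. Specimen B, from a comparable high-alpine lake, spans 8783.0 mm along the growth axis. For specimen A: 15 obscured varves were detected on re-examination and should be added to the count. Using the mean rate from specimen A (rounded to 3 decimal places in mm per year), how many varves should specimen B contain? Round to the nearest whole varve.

Specimen A: adjusted count: 23285 + 15 = 23300 varves.
A: Extension rate ≈ 3668.1 / 23300 = 0.157 mm/yr.
B spans 8783.0 / 0.157 = 55942.68 years ≈ 55943 varves.

55943 varves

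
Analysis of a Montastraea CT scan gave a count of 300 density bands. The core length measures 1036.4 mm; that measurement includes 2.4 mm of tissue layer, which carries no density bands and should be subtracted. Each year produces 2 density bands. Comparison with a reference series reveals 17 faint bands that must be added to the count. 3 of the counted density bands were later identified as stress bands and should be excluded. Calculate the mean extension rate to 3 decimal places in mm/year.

After corrections the count is 300 − 3 + 17 = 314 density bands.
Dividing by 2 density bands per year: 314 / 2 = 157 years.
Net length = 1036.4 − 2.4 = 1034.0 mm.
Extension rate ≈ 1034.0 / 157 = 6.586 mm/year.

6.586 mm/year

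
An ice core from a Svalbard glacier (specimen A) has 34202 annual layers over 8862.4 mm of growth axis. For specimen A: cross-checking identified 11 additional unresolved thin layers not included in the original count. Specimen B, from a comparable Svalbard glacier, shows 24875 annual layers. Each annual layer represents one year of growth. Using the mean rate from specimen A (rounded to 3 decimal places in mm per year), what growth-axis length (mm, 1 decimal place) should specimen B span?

Specimen A: correcting the raw count gives 34202 + 11 = 34213 true annual layers.
A: 8862.4 mm over 34213 years gives 8862.4 / 34213 ≈ 0.259 mm per year.
Length of B = 0.259 × 24875 = 6442.6 mm.

6442.6 mm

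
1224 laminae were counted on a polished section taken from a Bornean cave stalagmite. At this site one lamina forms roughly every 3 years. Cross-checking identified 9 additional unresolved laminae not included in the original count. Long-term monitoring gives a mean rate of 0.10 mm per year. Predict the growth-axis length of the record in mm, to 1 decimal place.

369.9 mm

Adjusted count: 1224 + 9 = 1233 laminae.
Multiplying by 3 years per lamina: 1233 × 3 = 3699 years.
Length ≈ 0.10 × 3699 = 369.9 mm.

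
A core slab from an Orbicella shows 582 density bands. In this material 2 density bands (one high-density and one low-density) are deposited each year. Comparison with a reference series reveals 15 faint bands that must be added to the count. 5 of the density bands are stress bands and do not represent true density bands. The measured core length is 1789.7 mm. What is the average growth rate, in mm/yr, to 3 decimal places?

True density band count = 582 − 5 + 15 = 592.
Dividing by 2 density bands per year: 592 / 2 = 296 years.
Mean rate = 1789.7 mm / 296 years ≈ 6.046 mm/yr.

6.046 mm/yr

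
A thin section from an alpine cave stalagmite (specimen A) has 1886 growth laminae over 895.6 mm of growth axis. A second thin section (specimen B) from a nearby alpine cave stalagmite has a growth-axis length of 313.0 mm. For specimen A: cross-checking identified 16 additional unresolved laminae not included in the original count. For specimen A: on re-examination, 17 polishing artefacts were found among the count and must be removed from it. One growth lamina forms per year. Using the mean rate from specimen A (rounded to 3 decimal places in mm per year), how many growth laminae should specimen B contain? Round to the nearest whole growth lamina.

Specimen A: after corrections the count is 1886 − 17 + 16 = 1885 growth laminae.
A: 895.6 mm over 1885 years gives 895.6 / 1885 ≈ 0.475 mm/yr.
Specimen B: 313.0 mm / 0.475 mm per year = 658.95 years ≈ 659 growth laminae.

659 growth laminae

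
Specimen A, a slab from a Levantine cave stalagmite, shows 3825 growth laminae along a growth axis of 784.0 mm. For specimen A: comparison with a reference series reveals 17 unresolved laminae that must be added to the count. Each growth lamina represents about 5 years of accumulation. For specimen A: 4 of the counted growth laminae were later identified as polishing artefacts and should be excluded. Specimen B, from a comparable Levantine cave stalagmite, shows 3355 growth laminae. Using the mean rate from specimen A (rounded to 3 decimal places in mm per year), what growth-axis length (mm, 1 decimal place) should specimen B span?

Specimen A: correcting the raw count gives 3825 − 4 + 17 = 3838 true growth laminae.
Specimen A: at 5 years per growth lamina, 3838 × 5 = 19190 years.
A: 784.0 mm over 19190 years gives 784.0 / 19190 ≈ 0.041 mm/yr.
Specimen B: at 5 years per growth lamina, 3355 × 5 = 16775 years. Length of B = 0.041 × 16775 = 687.8 mm.

687.8 mm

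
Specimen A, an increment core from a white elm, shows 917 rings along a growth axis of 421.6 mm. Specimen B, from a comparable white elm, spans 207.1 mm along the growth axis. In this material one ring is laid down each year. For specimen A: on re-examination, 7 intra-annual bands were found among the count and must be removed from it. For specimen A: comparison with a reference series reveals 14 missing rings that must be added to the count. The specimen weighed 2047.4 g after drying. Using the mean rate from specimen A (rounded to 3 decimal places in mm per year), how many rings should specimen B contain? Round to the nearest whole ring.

454 rings

Specimen A: correcting the raw count gives 917 − 7 + 14 = 924 true rings.
A: 421.6 mm over 924 years gives 421.6 / 924 ≈ 0.456 mm per year.
For B, 207.1 / 0.456 = 454.17 years ≈ 454 rings.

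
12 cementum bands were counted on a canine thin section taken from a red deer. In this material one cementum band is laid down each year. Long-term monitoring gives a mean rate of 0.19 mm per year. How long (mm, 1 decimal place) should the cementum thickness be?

2.3 mm

The record spans 12 years at 0.19 mm per year.
Length ≈ 0.19 × 12 = 2.3 mm.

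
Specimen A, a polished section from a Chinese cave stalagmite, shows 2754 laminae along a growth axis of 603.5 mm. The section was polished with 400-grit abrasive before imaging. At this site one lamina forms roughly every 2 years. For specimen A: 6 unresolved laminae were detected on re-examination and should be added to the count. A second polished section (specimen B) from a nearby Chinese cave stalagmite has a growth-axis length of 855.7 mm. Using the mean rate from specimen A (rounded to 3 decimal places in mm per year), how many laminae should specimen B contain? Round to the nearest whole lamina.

3925 laminae

Specimen A: correcting the raw count gives 2754 + 6 = 2760 true laminae.
Specimen A: at 2 years per lamina, 2760 × 2 = 5520 years.
A: 603.5 mm over 5520 years gives 603.5 / 5520 ≈ 0.109 mm/yr.
For B, 855.7 / 0.109 = 7850.46 years; at 2 years per lamina that is 7850.46 / 2 ≈ 3925 laminae.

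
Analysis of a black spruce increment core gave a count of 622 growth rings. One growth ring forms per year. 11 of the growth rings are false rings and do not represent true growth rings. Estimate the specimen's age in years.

After corrections the count is 622 − 11 = 611 growth rings.
One growth ring per year makes the duration 611 years.

611 yr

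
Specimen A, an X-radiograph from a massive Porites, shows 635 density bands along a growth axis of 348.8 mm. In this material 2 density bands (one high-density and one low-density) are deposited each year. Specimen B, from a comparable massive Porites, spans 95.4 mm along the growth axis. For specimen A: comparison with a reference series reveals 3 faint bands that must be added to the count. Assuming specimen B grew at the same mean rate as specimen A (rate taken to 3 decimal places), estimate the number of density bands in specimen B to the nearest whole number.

Specimen A: true density band count = 635 + 3 = 638.
Specimen A: dividing by 2 density bands per year: 638 / 2 = 319 years.
A: 348.8 mm over 319 years gives 348.8 / 319 ≈ 1.093 mm/yr.
B spans 95.4 / 1.093 = 87.28 years; at 2 density bands per year that is 87.28 × 2 ≈ 175 density bands.

175 density bands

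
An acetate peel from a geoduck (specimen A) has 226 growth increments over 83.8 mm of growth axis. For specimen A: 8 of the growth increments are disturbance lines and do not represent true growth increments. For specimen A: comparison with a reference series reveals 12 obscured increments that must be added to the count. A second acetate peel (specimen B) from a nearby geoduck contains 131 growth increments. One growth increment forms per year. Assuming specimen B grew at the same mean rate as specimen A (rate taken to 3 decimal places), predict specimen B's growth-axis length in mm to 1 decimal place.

Specimen A: after corrections the count is 226 − 8 + 12 = 230 growth increments.
A: Mean rate = 83.8 mm / 230 years ≈ 0.364 mm/yr.
For B, 0.364 mm/year × 131 years = 47.7 mm.

47.7 mm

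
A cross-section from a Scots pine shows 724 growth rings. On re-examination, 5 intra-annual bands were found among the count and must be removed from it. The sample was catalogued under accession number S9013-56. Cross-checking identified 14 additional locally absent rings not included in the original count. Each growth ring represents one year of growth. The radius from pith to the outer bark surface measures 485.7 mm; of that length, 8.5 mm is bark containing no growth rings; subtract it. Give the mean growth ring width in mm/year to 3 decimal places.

True growth ring count = 724 − 5 + 14 = 733.
Removing the 8.5 mm offcut leaves 485.7 − 8.5 = 477.2 mm.
Extension rate ≈ 477.2 / 733 = 0.651 mm/year.

0.651 mm/year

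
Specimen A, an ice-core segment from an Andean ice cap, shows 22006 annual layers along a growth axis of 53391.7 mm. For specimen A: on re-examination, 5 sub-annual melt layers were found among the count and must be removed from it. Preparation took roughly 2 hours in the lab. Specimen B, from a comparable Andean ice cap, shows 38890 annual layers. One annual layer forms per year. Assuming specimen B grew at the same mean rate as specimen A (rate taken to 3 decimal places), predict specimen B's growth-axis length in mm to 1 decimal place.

Specimen A: adjusted count: 22006 − 5 = 22001 annual layers.
A: Mean rate = 53391.7 mm / 22001 years ≈ 2.427 mm/yr.
For B, 2.427 mm/year × 38890 years = 94386.0 mm.

94386.0 mm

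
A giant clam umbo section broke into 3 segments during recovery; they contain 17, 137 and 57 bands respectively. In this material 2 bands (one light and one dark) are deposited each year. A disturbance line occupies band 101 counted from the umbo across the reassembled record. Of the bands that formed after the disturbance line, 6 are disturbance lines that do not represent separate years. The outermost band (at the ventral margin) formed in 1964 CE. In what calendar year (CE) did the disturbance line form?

Total bands = 17 + 137 + 57 = 211.
211 − 101 = 110 bands lie beyond the disturbance line toward the ventral margin.
110 − 6 false = 104 true bands after the disturbance line.
Dividing by 2 bands per year: 104 / 2 = 52 years.
Counting back 52 years from 1964 CE places the disturbance line in 1964 − 52 = 1912 CE.

1912 CE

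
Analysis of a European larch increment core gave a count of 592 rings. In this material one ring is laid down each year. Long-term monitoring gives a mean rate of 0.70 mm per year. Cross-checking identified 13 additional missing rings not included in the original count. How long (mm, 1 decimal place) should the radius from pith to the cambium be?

Adjusted count: 592 + 13 = 605 rings.
Predicted length = 0.70 mm/year × 605 years = 423.5 mm.

423.5 mm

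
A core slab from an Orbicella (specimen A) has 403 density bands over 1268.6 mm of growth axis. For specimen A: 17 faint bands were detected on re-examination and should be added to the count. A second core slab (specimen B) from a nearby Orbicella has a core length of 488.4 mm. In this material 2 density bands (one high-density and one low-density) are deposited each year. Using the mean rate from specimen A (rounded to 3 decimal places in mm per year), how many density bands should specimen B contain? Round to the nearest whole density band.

162 density bands

Specimen A: adjusted count: 403 + 17 = 420 density bands.
Specimen A: with 2 density bands per year, 420 / 2 = 210 years.
A: Extension rate ≈ 1268.6 / 210 = 6.041 mm per year.
B spans 488.4 / 6.041 = 80.85 years; at 2 density bands per year that is 80.85 × 2 ≈ 162 density bands.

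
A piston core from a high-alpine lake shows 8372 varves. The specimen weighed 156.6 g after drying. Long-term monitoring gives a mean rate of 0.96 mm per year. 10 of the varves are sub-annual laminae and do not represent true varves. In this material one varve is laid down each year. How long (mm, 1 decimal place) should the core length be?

Adjusted count: 8372 − 10 = 8362 varves.
8362 years at 0.96 mm/year gives 0.96 × 8362 = 8027.5 mm.

8027.5 mm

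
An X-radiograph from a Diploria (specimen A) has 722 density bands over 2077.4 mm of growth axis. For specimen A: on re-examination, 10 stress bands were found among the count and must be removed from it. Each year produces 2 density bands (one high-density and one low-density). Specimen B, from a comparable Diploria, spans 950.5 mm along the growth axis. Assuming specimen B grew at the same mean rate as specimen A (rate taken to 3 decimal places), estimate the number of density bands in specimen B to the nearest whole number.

Specimen A: after corrections the count is 722 − 10 = 712 density bands.
Specimen A: 712 density bands at 2 per year is 712 / 2 = 356 years.
A: Extension rate ≈ 2077.4 / 356 = 5.835 mm/year.
Specimen B: 950.5 mm / 5.835 mm per year = 162.90 years; at 2 density bands per year that is 162.90 × 2 ≈ 326 density bands.

326 density bands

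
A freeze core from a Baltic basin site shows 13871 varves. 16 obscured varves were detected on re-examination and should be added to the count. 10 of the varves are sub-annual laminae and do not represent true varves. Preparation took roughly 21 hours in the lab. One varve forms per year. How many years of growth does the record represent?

Correcting the raw count gives 13871 − 10 + 16 = 13877 true varves.
With a one-to-one varve periodicity this is 13877 years.

13877 yr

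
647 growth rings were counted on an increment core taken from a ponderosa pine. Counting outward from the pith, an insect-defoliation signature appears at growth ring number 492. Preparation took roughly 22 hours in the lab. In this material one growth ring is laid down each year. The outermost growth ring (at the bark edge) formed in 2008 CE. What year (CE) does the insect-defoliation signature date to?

The insect-defoliation signature sits at growth ring 492 from the pith, so 647 − 492 = 155 growth rings formed after it.
Counting back 155 years from 2008 CE places the insect-defoliation signature in 2008 − 155 = 1853 CE.

1853 CE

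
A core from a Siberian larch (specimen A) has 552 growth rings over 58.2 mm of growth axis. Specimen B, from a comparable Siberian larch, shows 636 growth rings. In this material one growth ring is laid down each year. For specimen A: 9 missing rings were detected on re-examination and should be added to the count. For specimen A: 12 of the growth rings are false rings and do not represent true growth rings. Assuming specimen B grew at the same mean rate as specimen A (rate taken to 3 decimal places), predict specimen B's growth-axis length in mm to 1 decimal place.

67.4 mm

Specimen A: true growth ring count = 552 − 12 + 9 = 549.
A: 58.2 mm over 549 years gives 58.2 / 549 ≈ 0.106 mm/yr.
Length of B = 0.106 × 636 = 67.4 mm.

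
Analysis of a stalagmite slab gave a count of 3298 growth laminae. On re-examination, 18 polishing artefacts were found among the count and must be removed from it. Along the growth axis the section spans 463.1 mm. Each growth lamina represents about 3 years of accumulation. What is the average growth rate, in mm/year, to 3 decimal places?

0.047 mm/year

Adjusted count: 3298 − 18 = 3280 growth laminae.
Multiplying by 3 years per growth lamina: 3280 × 3 = 9840 years.
463.1 mm over 9840 years gives 463.1 / 9840 ≈ 0.047 mm/year.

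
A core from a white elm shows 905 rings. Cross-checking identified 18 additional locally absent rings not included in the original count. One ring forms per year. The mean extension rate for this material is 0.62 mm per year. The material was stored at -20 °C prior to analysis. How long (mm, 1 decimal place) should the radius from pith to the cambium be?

572.3 mm

After corrections the count is 905 + 18 = 923 rings.
Predicted length = 0.62 mm/year × 923 years = 572.3 mm.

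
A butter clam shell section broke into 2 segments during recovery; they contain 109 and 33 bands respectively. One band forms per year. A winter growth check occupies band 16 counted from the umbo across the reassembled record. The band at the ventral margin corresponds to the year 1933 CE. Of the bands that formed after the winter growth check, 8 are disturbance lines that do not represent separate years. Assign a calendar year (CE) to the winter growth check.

1815 CE

Total bands = 109 + 33 = 142.
Between band 16 and the ventral margin there are 142 − 16 = 126 bands.
126 − 8 false = 118 true bands after the winter growth check.
1933 − 118 = 1815 CE.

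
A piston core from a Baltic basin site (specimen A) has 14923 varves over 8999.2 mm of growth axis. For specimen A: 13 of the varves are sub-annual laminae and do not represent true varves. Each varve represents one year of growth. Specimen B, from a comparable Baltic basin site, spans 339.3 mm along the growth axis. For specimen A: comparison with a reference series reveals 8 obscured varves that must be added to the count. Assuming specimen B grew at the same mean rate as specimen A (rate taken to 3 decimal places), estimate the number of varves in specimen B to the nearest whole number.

Specimen A: true varve count = 14923 − 13 + 8 = 14918.
A: Mean rate = 8999.2 mm / 14918 years ≈ 0.603 mm/yr.
Specimen B: 339.3 mm / 0.603 mm per year = 562.69 years ≈ 563 varves.

563 varves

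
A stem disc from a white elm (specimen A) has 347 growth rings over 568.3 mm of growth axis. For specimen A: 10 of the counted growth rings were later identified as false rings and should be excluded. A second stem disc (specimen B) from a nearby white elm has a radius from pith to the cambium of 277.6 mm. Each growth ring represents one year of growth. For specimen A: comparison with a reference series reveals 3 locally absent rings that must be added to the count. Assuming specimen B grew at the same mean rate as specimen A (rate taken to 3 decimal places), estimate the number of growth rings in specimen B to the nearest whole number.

166 growth rings

Specimen A: true growth ring count = 347 − 10 + 3 = 340.
A: 568.3 mm over 340 years gives 568.3 / 340 ≈ 1.671 mm per year.
For B, 277.6 / 1.671 = 166.13 years ≈ 166 growth rings.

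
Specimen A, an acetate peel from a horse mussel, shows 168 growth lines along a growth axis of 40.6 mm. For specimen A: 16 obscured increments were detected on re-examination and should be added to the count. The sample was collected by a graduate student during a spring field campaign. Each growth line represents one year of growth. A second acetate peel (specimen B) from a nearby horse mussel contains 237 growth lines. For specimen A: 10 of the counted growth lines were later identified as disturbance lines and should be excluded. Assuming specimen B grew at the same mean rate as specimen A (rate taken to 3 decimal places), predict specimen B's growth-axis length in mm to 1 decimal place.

Specimen A: true growth line count = 168 − 10 + 16 = 174.
A: 40.6 mm over 174 years gives 40.6 / 174 ≈ 0.233 mm/yr.
B's length ≈ 0.233 × 237 = 55.2 mm.

55.2 mm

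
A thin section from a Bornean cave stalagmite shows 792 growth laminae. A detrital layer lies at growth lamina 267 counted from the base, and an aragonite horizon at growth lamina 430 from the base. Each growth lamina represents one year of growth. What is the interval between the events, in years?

163 years

The two markers are separated by 430 − 267 = 163 growth laminae.
That is 163 years at one growth lamina per year.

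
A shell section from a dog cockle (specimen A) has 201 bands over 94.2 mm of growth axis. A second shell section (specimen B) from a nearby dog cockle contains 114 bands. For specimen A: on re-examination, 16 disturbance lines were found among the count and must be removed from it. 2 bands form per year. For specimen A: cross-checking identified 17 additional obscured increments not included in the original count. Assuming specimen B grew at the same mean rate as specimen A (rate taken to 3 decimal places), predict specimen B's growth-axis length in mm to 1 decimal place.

Specimen A: true band count = 201 − 16 + 17 = 202.
Specimen A: dividing by 2 bands per year: 202 / 2 = 101 years.
A: Extension rate ≈ 94.2 / 101 = 0.933 mm/year.
Specimen B: 114 bands at 2 per year is 114 / 2 = 57 years. B's length ≈ 0.933 × 57 = 53.2 mm.

53.2 mm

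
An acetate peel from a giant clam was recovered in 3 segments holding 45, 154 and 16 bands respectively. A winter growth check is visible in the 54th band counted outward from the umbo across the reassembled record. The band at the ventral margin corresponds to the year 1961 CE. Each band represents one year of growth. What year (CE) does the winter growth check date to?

1800 CE

Total bands = 45 + 154 + 16 = 215.
The winter growth check sits at band 54 from the umbo, so 215 − 54 = 161 bands formed after it.
Counting back 161 years from 1961 CE places the winter growth check in 1961 − 161 = 1800 CE.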